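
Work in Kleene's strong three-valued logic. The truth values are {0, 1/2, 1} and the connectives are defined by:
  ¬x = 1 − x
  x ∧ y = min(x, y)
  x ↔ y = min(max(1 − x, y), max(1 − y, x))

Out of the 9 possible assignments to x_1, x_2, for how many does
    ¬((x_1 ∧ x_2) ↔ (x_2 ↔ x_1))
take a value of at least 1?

x_1 = 0, x_2 = 0 ↦ 1  ≥
x_1 = 0, x_2 = 1/2 ↦ 1/2  <
x_1 = 0, x_2 = 1 ↦ 0  <
x_1 = 1/2, x_2 = 0 ↦ 1/2  <
x_1 = 1/2, x_2 = 1/2 ↦ 1/2  <
x_1 = 1/2, x_2 = 1 ↦ 1/2  <
x_1 = 1, x_2 = 0 ↦ 0  <
x_1 = 1, x_2 = 1/2 ↦ 1/2  <
x_1 = 1, x_2 = 1 ↦ 0  <
So 1 of the 9 assignments meets the threshold.

1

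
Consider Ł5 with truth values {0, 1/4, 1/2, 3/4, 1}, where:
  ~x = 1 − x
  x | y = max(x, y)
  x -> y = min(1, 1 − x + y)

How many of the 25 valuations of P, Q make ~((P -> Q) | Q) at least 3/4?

3

value 1: 1 assignment (counts)
value 3/4: 2 assignments (counts)
value 1/2: 3 assignments
value 1/4: 4 assignments
value 0: 15 assignments
So 3 of the 25 assignments meet the threshold.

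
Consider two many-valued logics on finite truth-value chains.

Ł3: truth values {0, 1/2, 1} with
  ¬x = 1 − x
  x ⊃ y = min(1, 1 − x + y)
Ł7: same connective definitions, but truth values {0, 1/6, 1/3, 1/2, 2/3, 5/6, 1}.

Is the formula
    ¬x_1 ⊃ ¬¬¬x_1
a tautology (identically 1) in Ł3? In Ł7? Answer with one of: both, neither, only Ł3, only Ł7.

In Ł3: every assignment gives 1 — tautology.
In Ł7: every assignment gives 1 — tautology.

both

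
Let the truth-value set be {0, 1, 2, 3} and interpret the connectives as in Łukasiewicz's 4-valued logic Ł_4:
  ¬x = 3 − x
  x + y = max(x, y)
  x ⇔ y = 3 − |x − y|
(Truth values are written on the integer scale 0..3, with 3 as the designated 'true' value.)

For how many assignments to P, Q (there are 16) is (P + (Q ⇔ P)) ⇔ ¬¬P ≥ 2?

13

P = 0, Q = 0 ↦ 0  <
P = 0, Q = 1 ↦ 1  <
P = 0, Q = 2 ↦ 2  ≥
P = 0, Q = 3 ↦ 3  ≥
P = 1, Q = 0 ↦ 2  ≥
P = 1, Q = 1 ↦ 1  <
P = 1, Q = 2 ↦ 2  ≥
P = 1, Q = 3 ↦ 3  ≥
P = 2, Q = 0 ↦ 3  ≥
P = 2, Q = 1 ↦ 3  ≥
P = 2, Q = 2 ↦ 2  ≥
P = 2, Q = 3 ↦ 3  ≥
P = 3, Q = 0 ↦ 3  ≥
P = 3, Q = 1 ↦ 3  ≥
P = 3, Q = 2 ↦ 3  ≥
P = 3, Q = 3 ↦ 3  ≥
So 13 of the 16 assignments meet the threshold.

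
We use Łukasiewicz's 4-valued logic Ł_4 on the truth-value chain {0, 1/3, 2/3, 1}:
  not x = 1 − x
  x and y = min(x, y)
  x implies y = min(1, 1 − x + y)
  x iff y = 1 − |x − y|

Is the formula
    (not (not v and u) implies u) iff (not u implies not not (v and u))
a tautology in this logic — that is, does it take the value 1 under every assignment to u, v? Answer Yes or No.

No

Counterexample: take u = 1/3, v = 0.
not v = not 0 = 1
not v and u = 1 and 1/3 = 1/3
not (not v and u) = not 1/3 = 2/3
not (not v and u) implies u = 2/3 implies 1/3 = 2/3
not u = not 1/3 = 2/3
v and u = 0 and 1/3 = 0
not (v and u) = not 0 = 1
not not (v and u) = not 1 = 0
not u implies not not (v and u) = 2/3 implies 0 = 1/3
(not (not v and u) implies u) iff (not u implies not not (v and u)) = 2/3 iff 1/3 = 2/3
This gives 2/3 ≠ 1.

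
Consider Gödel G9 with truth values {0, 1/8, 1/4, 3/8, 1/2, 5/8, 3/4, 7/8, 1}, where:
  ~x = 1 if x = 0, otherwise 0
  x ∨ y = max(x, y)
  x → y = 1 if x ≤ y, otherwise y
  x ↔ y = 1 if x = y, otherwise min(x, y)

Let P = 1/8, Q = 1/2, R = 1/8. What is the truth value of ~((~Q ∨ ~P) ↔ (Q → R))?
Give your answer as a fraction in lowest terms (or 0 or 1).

1

~Q = ~1/2 = 0
~P = ~1/8 = 0
~Q ∨ ~P = 0 ∨ 0 = 0
Q → R = 1/2 → 1/8 = 1/8
(~Q ∨ ~P) ↔ (Q → R) = 0 ↔ 1/8 = 0
~((~Q ∨ ~P) ↔ (Q → R)) = ~0 = 1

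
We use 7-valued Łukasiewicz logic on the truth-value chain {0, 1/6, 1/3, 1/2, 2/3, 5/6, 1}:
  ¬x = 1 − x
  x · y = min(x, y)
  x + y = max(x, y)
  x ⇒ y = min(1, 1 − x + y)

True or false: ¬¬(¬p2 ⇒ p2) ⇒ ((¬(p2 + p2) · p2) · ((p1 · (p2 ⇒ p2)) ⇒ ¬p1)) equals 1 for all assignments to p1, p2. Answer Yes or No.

No

Counterexample: take p1 = 0, p2 = 1/6.
¬p2 = ¬1/6 = 5/6
¬p2 ⇒ p2 = 5/6 ⇒ 1/6 = 1/3
¬(¬p2 ⇒ p2) = ¬1/3 = 2/3
¬¬(¬p2 ⇒ p2) = ¬2/3 = 1/3
p2 + p2 = 1/6 + 1/6 = 1/6
¬(p2 + p2) = ¬1/6 = 5/6
¬(p2 + p2) · p2 = 5/6 · 1/6 = 1/6
p2 ⇒ p2 = 1/6 ⇒ 1/6 = 1
p1 · (p2 ⇒ p2) = 0 · 1 = 0
¬p1 = ¬0 = 1
(p1 · (p2 ⇒ p2)) ⇒ ¬p1 = 0 ⇒ 1 = 1
(¬(p2 + p2) · p2) · ((p1 · (p2 ⇒ p2)) ⇒ ¬p1) = 1/6 · 1 = 1/6
¬¬(¬p2 ⇒ p2) ⇒ ((¬(p2 + p2) · p2) · ((p1 · (p2 ⇒ p2)) ⇒ ¬p1)) = 1/3 ⇒ 1/6 = 5/6
This gives 5/6 ≠ 1.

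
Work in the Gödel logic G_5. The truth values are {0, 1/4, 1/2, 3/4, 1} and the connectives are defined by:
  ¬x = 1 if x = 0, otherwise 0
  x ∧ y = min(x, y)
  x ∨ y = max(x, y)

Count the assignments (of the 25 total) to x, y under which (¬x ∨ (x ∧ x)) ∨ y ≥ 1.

13

value 1: 13 assignments (counts)
value 3/4: 6 assignments
value 1/2: 4 assignments
value 1/4: 2 assignments
So 13 of the 25 assignments meet the threshold.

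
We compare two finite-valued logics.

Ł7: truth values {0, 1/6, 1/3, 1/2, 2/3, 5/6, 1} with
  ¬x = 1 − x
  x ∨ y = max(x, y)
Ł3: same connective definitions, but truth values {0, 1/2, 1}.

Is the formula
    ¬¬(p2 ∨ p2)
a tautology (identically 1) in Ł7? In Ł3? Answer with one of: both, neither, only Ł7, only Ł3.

In Ł7: at p2 = 0 the value is 0 — not a tautology.
In Ł3: at p2 = 0 the value is 0 — not a tautology.

neither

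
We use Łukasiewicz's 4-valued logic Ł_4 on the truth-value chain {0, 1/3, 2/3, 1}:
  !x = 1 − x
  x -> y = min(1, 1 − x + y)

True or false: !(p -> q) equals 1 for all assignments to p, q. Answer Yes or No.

Counterexample: take p = 0, q = 0.
p -> q = 0 -> 0 = 1
!(p -> q) = !1 = 0
This gives 0 ≠ 1.

No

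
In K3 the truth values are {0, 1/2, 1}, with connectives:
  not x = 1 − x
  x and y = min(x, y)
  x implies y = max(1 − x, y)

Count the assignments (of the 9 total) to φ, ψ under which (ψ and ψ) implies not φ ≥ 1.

5

φ = 0, ψ = 0 ↦ 1  ≥
φ = 0, ψ = 1/2 ↦ 1  ≥
φ = 0, ψ = 1 ↦ 1  ≥
φ = 1/2, ψ = 0 ↦ 1  ≥
φ = 1/2, ψ = 1/2 ↦ 1/2  <
φ = 1/2, ψ = 1 ↦ 1/2  <
φ = 1, ψ = 0 ↦ 1  ≥
φ = 1, ψ = 1/2 ↦ 1/2  <
φ = 1, ψ = 1 ↦ 0  <
So 5 of the 9 assignments meet the threshold.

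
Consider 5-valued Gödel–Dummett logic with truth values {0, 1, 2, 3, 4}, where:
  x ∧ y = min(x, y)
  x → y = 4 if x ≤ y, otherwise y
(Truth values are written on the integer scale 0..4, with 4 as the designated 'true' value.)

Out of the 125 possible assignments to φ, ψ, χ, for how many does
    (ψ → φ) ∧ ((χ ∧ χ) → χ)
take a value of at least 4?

75

value 4: 75 assignments (counts)
value 3: 5 assignments
value 2: 10 assignments
value 1: 15 assignments
value 0: 20 assignments
So 75 of the 125 assignments meet the threshold.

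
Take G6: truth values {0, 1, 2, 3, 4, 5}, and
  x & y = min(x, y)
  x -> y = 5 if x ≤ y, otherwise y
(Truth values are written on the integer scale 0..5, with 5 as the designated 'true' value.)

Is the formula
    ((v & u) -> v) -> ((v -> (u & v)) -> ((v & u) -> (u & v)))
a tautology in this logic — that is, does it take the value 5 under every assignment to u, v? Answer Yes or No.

Yes

At u = 2, v = 0, for instance:
v & u = 0 & 2 = 0
(v & u) -> v = 0 -> 0 = 5
u & v = 2 & 0 = 0
v -> (u & v) = 0 -> 0 = 5
(v & u) -> (u & v) = 0 -> 0 = 5
(v -> (u & v)) -> ((v & u) -> (u & v)) = 5 -> 5 = 5
((v & u) -> v) -> ((v -> (u & v)) -> ((v & u) -> (u & v))) = 5 -> 5 = 5
and checking the remaining 35 assignments likewise gives ≥ 5 in every case.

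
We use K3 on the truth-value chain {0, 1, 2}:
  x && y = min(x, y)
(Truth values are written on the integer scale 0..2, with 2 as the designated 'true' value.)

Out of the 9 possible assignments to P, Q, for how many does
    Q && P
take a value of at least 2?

1

P = 0, Q = 0 ↦ 0  <
P = 0, Q = 1 ↦ 0  <
P = 0, Q = 2 ↦ 0  <
P = 1, Q = 0 ↦ 0  <
P = 1, Q = 1 ↦ 1  <
P = 1, Q = 2 ↦ 1  <
P = 2, Q = 0 ↦ 0  <
P = 2, Q = 1 ↦ 1  <
P = 2, Q = 2 ↦ 2  ≥
So 1 of the 9 assignments meets the threshold.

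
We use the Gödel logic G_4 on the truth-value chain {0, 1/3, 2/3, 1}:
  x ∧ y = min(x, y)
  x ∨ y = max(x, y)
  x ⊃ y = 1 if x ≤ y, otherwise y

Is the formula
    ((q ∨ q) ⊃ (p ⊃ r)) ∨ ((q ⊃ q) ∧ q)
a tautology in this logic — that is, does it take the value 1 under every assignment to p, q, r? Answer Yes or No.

Counterexample: take p = 1/3, q = 1/3, r = 0.
q ∨ q = 1/3 ∨ 1/3 = 1/3
p ⊃ r = 1/3 ⊃ 0 = 0
(q ∨ q) ⊃ (p ⊃ r) = 1/3 ⊃ 0 = 0
q ⊃ q = 1/3 ⊃ 1/3 = 1
(q ⊃ q) ∧ q = 1 ∧ 1/3 = 1/3
((q ∨ q) ⊃ (p ⊃ r)) ∨ ((q ⊃ q) ∧ q) = 0 ∨ 1/3 = 1/3
This gives 1/3 ≠ 1.

No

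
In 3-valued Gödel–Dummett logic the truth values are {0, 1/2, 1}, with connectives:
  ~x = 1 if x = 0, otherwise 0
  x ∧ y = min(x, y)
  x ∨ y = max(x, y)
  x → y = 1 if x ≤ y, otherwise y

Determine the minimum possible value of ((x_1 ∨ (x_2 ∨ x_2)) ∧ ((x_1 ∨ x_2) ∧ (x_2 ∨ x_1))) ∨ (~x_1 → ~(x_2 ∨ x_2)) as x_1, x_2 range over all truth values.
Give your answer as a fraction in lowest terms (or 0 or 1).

1/2

Take x_1 = 0, x_2 = 1/2:
x_2 ∨ x_2 = 1/2 ∨ 1/2 = 1/2
x_1 ∨ (x_2 ∨ x_2) = 0 ∨ 1/2 = 1/2
x_1 ∨ x_2 = 0 ∨ 1/2 = 1/2
x_2 ∨ x_1 = 1/2 ∨ 0 = 1/2
(x_1 ∨ x_2) ∧ (x_2 ∨ x_1) = 1/2 ∧ 1/2 = 1/2
(x_1 ∨ (x_2 ∨ x_2)) ∧ ((x_1 ∨ x_2) ∧ (x_2 ∨ x_1)) = 1/2 ∧ 1/2 = 1/2
~x_1 = ~0 = 1
x_2 ∨ x_2 = 1/2 ∨ 1/2 = 1/2
~(x_2 ∨ x_2) = ~1/2 = 0
~x_1 → ~(x_2 ∨ x_2) = 1 → 0 = 0
((x_1 ∨ (x_2 ∨ x_2)) ∧ ((x_1 ∨ x_2) ∧ (x_2 ∨ x_1))) ∨ (~x_1 → ~(x_2 ∨ x_2)) = 1/2 ∨ 0 = 1/2
No assignment yields a value below 1/2, so this is the minimum.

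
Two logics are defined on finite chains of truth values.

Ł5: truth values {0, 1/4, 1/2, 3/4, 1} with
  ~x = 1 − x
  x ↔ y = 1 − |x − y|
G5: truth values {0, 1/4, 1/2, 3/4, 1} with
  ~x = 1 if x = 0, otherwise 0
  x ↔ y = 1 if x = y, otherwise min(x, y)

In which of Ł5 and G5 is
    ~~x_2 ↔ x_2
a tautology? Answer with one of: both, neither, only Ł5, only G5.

only Ł5

In Ł5: every assignment gives 1 — tautology.
In G5: at x_2 = 1/4 the value is 1/4 — not a tautology.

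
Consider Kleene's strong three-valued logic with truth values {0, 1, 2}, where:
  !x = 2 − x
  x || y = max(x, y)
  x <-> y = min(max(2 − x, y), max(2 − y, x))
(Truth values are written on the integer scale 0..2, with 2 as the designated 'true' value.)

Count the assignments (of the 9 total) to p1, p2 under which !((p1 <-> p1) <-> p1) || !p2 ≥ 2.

p1 = 0, p2 = 0 ↦ 2  ≥
p1 = 0, p2 = 1 ↦ 2  ≥
p1 = 0, p2 = 2 ↦ 2  ≥
p1 = 1, p2 = 0 ↦ 2  ≥
p1 = 1, p2 = 1 ↦ 1  <
p1 = 1, p2 = 2 ↦ 1  <
p1 = 2, p2 = 0 ↦ 2  ≥
p1 = 2, p2 = 1 ↦ 1  <
p1 = 2, p2 = 2 ↦ 0  <
So 5 of the 9 assignments meet the threshold.

5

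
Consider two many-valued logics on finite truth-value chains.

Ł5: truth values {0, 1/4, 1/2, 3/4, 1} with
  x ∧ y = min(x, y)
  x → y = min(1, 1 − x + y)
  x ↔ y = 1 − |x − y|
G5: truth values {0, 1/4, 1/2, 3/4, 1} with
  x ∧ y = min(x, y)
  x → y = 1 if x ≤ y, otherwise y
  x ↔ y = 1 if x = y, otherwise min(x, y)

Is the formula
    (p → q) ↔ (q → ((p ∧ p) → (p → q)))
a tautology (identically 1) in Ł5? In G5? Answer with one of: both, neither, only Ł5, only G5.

neither

In Ł5: at p = 1/4, q = 0 the value is 3/4 — not a tautology.
In G5: at p = 1/4, q = 0 the value is 0 — not a tautology.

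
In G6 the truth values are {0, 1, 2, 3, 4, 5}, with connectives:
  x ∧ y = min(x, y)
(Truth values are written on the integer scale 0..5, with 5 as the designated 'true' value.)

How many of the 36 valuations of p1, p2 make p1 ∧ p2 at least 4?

value 5: 1 assignment (counts)
value 4: 3 assignments (counts)
value 3: 5 assignments
value 2: 7 assignments
value 1: 9 assignments
value 0: 11 assignments
So 4 of the 36 assignments meet the threshold.

4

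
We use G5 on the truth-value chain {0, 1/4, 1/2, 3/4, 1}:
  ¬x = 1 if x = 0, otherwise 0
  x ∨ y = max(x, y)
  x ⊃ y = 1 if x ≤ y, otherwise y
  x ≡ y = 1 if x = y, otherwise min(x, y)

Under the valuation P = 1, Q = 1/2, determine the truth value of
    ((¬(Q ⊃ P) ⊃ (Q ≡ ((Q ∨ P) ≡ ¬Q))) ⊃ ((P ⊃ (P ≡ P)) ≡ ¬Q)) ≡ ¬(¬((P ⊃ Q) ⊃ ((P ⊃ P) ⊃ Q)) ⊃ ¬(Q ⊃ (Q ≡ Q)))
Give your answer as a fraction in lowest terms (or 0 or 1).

1

Q ⊃ P = 1/2 ⊃ 1 = 1
¬(Q ⊃ P) = ¬1 = 0
Q ∨ P = 1/2 ∨ 1 = 1
¬Q = ¬1/2 = 0
(Q ∨ P) ≡ ¬Q = 1 ≡ 0 = 0
Q ≡ ((Q ∨ P) ≡ ¬Q) = 1/2 ≡ 0 = 0
¬(Q ⊃ P) ⊃ (Q ≡ ((Q ∨ P) ≡ ¬Q)) = 0 ⊃ 0 = 1
P ≡ P = 1 ≡ 1 = 1
P ⊃ (P ≡ P) = 1 ⊃ 1 = 1
¬Q = ¬1/2 = 0
(P ⊃ (P ≡ P)) ≡ ¬Q = 1 ≡ 0 = 0
(¬(Q ⊃ P) ⊃ (Q ≡ ((Q ∨ P) ≡ ¬Q))) ⊃ ((P ⊃ (P ≡ P)) ≡ ¬Q) = 1 ⊃ 0 = 0
P ⊃ Q = 1 ⊃ 1/2 = 1/2
P ⊃ P = 1 ⊃ 1 = 1
(P ⊃ P) ⊃ Q = 1 ⊃ 1/2 = 1/2
(P ⊃ Q) ⊃ ((P ⊃ P) ⊃ Q) = 1/2 ⊃ 1/2 = 1
¬((P ⊃ Q) ⊃ ((P ⊃ P) ⊃ Q)) = ¬1 = 0
Q ≡ Q = 1/2 ≡ 1/2 = 1
Q ⊃ (Q ≡ Q) = 1/2 ⊃ 1 = 1
¬(Q ⊃ (Q ≡ Q)) = ¬1 = 0
¬((P ⊃ Q) ⊃ ((P ⊃ P) ⊃ Q)) ⊃ ¬(Q ⊃ (Q ≡ Q)) = 0 ⊃ 0 = 1
¬(¬((P ⊃ Q) ⊃ ((P ⊃ P) ⊃ Q)) ⊃ ¬(Q ⊃ (Q ≡ Q))) = ¬1 = 0
((¬(Q ⊃ P) ⊃ (Q ≡ ((Q ∨ P) ≡ ¬Q))) ⊃ ((P ⊃ (P ≡ P)) ≡ ¬Q)) ≡ ¬(¬((P ⊃ Q) ⊃ ((P ⊃ P) ⊃ Q)) ⊃ ¬(Q ⊃ (Q ≡ Q))) = 0 ≡ 0 = 1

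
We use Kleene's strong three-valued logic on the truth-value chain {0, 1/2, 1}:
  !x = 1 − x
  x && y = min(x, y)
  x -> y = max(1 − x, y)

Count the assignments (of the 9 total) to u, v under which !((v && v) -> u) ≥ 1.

1

u = 0, v = 0 ↦ 0  <
u = 0, v = 1/2 ↦ 1/2  <
u = 0, v = 1 ↦ 1  ≥
u = 1/2, v = 0 ↦ 0  <
u = 1/2, v = 1/2 ↦ 1/2  <
u = 1/2, v = 1 ↦ 1/2  <
u = 1, v = 0 ↦ 0  <
u = 1, v = 1/2 ↦ 0  <
u = 1, v = 1 ↦ 0  <
So 1 of the 9 assignments meets the threshold.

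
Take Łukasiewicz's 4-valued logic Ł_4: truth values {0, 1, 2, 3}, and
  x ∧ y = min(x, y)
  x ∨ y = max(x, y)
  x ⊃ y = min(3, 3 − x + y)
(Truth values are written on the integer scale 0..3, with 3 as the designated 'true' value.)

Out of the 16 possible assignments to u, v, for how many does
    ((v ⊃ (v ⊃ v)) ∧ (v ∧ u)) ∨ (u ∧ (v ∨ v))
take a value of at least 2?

u = 0, v = 0 ↦ 0  <
u = 0, v = 1 ↦ 0  <
u = 0, v = 2 ↦ 0  <
u = 0, v = 3 ↦ 0  <
u = 1, v = 0 ↦ 0  <
u = 1, v = 1 ↦ 1  <
u = 1, v = 2 ↦ 1  <
u = 1, v = 3 ↦ 1  <
u = 2, v = 0 ↦ 0  <
u = 2, v = 1 ↦ 1  <
u = 2, v = 2 ↦ 2  ≥
u = 2, v = 3 ↦ 2  ≥
u = 3, v = 0 ↦ 0  <
u = 3, v = 1 ↦ 1  <
u = 3, v = 2 ↦ 2  ≥
u = 3, v = 3 ↦ 3  ≥
So 4 of the 16 assignments meet the threshold.

4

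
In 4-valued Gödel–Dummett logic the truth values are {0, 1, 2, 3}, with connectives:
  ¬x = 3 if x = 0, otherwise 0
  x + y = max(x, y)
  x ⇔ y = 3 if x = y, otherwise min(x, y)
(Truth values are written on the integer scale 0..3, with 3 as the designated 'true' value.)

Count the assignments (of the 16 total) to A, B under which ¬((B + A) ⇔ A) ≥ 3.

A = 0, B = 0 ↦ 0  <
A = 0, B = 1 ↦ 3  ≥
A = 0, B = 2 ↦ 3  ≥
A = 0, B = 3 ↦ 3  ≥
A = 1, B = 0 ↦ 0  <
A = 1, B = 1 ↦ 0  <
A = 1, B = 2 ↦ 0  <
A = 1, B = 3 ↦ 0  <
A = 2, B = 0 ↦ 0  <
A = 2, B = 1 ↦ 0  <
A = 2, B = 2 ↦ 0  <
A = 2, B = 3 ↦ 0  <
A = 3, B = 0 ↦ 0  <
A = 3, B = 1 ↦ 0  <
A = 3, B = 2 ↦ 0  <
A = 3, B = 3 ↦ 0  <
So 3 of the 16 assignments meet the threshold.

3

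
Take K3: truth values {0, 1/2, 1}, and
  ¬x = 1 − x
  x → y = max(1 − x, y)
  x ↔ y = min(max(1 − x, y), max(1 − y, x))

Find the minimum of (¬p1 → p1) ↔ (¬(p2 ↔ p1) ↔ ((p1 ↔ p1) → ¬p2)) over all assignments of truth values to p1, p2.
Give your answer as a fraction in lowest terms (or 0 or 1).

Take p1 = 0, p2 = 1/2:
¬p1 = ¬0 = 1
¬p1 → p1 = 1 → 0 = 0
p2 ↔ p1 = 1/2 ↔ 0 = 1/2
¬(p2 ↔ p1) = ¬1/2 = 1/2
p1 ↔ p1 = 0 ↔ 0 = 1
¬p2 = ¬1/2 = 1/2
(p1 ↔ p1) → ¬p2 = 1 → 1/2 = 1/2
¬(p2 ↔ p1) ↔ ((p1 ↔ p1) → ¬p2) = 1/2 ↔ 1/2 = 1/2
(¬p1 → p1) ↔ (¬(p2 ↔ p1) ↔ ((p1 ↔ p1) → ¬p2)) = 0 ↔ 1/2 = 1/2
No assignment yields a value below 1/2, so this is the minimum.

1/2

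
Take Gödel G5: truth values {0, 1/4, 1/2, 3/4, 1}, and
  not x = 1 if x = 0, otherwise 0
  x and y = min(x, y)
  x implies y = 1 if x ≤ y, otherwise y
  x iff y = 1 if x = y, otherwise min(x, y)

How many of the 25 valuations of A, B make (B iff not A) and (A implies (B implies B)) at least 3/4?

6

value 1: 5 assignments (counts)
value 3/4: 1 assignment (counts)
value 1/2: 1 assignment
value 1/4: 1 assignment
value 0: 17 assignments
So 6 of the 25 assignments meet the threshold.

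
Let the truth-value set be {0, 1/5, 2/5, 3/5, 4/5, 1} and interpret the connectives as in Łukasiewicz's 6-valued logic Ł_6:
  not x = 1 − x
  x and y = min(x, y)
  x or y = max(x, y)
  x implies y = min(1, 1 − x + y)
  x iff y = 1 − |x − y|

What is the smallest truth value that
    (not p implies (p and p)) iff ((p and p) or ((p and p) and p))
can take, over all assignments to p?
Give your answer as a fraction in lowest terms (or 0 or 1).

3/5

Take p = 2/5:
not p = not 2/5 = 3/5
p and p = 2/5 and 2/5 = 2/5
not p implies (p and p) = 3/5 implies 2/5 = 4/5
p and p = 2/5 and 2/5 = 2/5
p and p = 2/5 and 2/5 = 2/5
(p and p) and p = 2/5 and 2/5 = 2/5
(p and p) or ((p and p) and p) = 2/5 or 2/5 = 2/5
(not p implies (p and p)) iff ((p and p) or ((p and p) and p)) = 4/5 iff 2/5 = 3/5
No assignment yields a value below 3/5, so this is the minimum.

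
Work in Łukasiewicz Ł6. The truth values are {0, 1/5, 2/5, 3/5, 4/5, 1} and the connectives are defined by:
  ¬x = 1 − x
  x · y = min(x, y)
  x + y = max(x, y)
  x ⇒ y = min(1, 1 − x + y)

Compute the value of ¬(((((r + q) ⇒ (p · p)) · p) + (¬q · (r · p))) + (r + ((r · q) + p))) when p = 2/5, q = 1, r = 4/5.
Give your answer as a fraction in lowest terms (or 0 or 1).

r + q = 4/5 + 1 = 1
p · p = 2/5 · 2/5 = 2/5
(r + q) ⇒ (p · p) = 1 ⇒ 2/5 = 2/5
((r + q) ⇒ (p · p)) · p = 2/5 · 2/5 = 2/5
¬q = ¬1 = 0
r · p = 4/5 · 2/5 = 2/5
¬q · (r · p) = 0 · 2/5 = 0
(((r + q) ⇒ (p · p)) · p) + (¬q · (r · p)) = 2/5 + 0 = 2/5
r · q = 4/5 · 1 = 4/5
(r · q) + p = 4/5 + 2/5 = 4/5
r + ((r · q) + p) = 4/5 + 4/5 = 4/5
((((r + q) ⇒ (p · p)) · p) + (¬q · (r · p))) + (r + ((r · q) + p)) = 2/5 + 4/5 = 4/5
¬(((((r + q) ⇒ (p · p)) · p) + (¬q · (r · p))) + (r + ((r · q) + p))) = ¬4/5 = 1/5

1/5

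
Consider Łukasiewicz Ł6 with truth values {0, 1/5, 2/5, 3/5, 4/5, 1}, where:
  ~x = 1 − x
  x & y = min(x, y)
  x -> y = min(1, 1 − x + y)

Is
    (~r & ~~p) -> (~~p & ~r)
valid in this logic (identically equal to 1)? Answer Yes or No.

Yes

At p = 0, r = 2/5, for instance:
~r = ~2/5 = 3/5
~p = ~0 = 1
~~p = ~1 = 0
~r & ~~p = 3/5 & 0 = 0
~~p & ~r = 0 & 3/5 = 0
(~r & ~~p) -> (~~p & ~r) = 0 -> 0 = 1
and checking the remaining 35 assignments likewise gives ≥ 1 in every case.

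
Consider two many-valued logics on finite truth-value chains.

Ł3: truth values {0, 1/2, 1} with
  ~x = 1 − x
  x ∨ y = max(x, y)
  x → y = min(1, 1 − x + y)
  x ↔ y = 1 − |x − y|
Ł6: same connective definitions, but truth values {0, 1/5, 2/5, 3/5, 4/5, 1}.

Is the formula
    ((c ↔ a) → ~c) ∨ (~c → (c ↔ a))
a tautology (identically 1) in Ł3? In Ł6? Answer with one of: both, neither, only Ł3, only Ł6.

In Ł3: every assignment gives 1 — tautology.
In Ł6: every assignment gives 1 — tautology.

both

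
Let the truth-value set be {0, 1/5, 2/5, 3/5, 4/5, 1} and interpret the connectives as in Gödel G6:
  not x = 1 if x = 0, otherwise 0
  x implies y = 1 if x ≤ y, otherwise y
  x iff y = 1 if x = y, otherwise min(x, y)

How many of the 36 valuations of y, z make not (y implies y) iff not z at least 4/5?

30

value 1: 30 assignments (counts)
value 0: 6 assignments
So 30 of the 36 assignments meet the threshold.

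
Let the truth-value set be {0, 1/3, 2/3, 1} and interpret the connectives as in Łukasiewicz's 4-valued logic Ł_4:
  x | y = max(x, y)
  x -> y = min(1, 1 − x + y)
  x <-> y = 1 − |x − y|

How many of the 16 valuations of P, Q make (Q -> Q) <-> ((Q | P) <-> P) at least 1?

P = 0, Q = 0 ↦ 1  ≥
P = 0, Q = 1/3 ↦ 2/3  <
P = 0, Q = 2/3 ↦ 1/3  <
P = 0, Q = 1 ↦ 0  <
P = 1/3, Q = 0 ↦ 1  ≥
P = 1/3, Q = 1/3 ↦ 1  ≥
P = 1/3, Q = 2/3 ↦ 2/3  <
P = 1/3, Q = 1 ↦ 1/3  <
P = 2/3, Q = 0 ↦ 1  ≥
P = 2/3, Q = 1/3 ↦ 1  ≥
P = 2/3, Q = 2/3 ↦ 1  ≥
P = 2/3, Q = 1 ↦ 2/3  <
P = 1, Q = 0 ↦ 1  ≥
P = 1, Q = 1/3 ↦ 1  ≥
P = 1, Q = 2/3 ↦ 1  ≥
P = 1, Q = 1 ↦ 1  ≥
So 10 of the 16 assignments meet the threshold.

10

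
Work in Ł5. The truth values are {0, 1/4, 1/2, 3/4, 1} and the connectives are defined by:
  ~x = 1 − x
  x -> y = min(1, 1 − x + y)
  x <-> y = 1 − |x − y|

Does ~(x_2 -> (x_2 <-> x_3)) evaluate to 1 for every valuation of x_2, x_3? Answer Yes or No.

No

Counterexample: take x_2 = 0, x_3 = 0.
x_2 <-> x_3 = 0 <-> 0 = 1
x_2 -> (x_2 <-> x_3) = 0 -> 1 = 1
~(x_2 -> (x_2 <-> x_3)) = ~1 = 0
This gives 0 ≠ 1.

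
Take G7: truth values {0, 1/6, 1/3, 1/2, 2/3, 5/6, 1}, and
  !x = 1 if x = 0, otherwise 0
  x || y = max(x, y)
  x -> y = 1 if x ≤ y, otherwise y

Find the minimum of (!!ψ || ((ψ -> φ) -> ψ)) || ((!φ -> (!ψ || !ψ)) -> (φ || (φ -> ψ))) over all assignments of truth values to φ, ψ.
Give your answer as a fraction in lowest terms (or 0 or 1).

1/6

Take φ = 1/6, ψ = 0:
!ψ = !0 = 1
!!ψ = !1 = 0
ψ -> φ = 0 -> 1/6 = 1
(ψ -> φ) -> ψ = 1 -> 0 = 0
!!ψ || ((ψ -> φ) -> ψ) = 0 || 0 = 0
!φ = !1/6 = 0
!ψ = !0 = 1
!ψ = !0 = 1
!ψ || !ψ = 1 || 1 = 1
!φ -> (!ψ || !ψ) = 0 -> 1 = 1
φ -> ψ = 1/6 -> 0 = 0
φ || (φ -> ψ) = 1/6 || 0 = 1/6
(!φ -> (!ψ || !ψ)) -> (φ || (φ -> ψ)) = 1 -> 1/6 = 1/6
(!!ψ || ((ψ -> φ) -> ψ)) || ((!φ -> (!ψ || !ψ)) -> (φ || (φ -> ψ))) = 0 || 1/6 = 1/6
No assignment yields a value below 1/6, so this is the minimum.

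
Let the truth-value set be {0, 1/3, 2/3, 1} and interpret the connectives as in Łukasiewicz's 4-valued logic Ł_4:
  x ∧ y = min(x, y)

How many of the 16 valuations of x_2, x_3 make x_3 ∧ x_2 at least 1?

1

x_2 = 0, x_3 = 0 ↦ 0  <
x_2 = 0, x_3 = 1/3 ↦ 0  <
x_2 = 0, x_3 = 2/3 ↦ 0  <
x_2 = 0, x_3 = 1 ↦ 0  <
x_2 = 1/3, x_3 = 0 ↦ 0  <
x_2 = 1/3, x_3 = 1/3 ↦ 1/3  <
x_2 = 1/3, x_3 = 2/3 ↦ 1/3  <
x_2 = 1/3, x_3 = 1 ↦ 1/3  <
x_2 = 2/3, x_3 = 0 ↦ 0  <
x_2 = 2/3, x_3 = 1/3 ↦ 1/3  <
x_2 = 2/3, x_3 = 2/3 ↦ 2/3  <
x_2 = 2/3, x_3 = 1 ↦ 2/3  <
x_2 = 1, x_3 = 0 ↦ 0  <
x_2 = 1, x_3 = 1/3 ↦ 1/3  <
x_2 = 1, x_3 = 2/3 ↦ 2/3  <
x_2 = 1, x_3 = 1 ↦ 1  ≥
So 1 of the 16 assignments meets the threshold.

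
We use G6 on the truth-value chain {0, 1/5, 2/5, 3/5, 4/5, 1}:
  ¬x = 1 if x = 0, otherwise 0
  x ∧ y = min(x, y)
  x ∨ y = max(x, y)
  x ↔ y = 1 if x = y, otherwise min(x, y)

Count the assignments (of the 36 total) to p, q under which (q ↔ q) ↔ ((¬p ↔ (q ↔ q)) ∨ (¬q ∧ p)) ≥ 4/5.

8

value 1: 7 assignments (counts)
value 4/5: 1 assignment (counts)
value 3/5: 1 assignment
value 2/5: 1 assignment
value 1/5: 1 assignment
value 0: 25 assignments
So 8 of the 36 assignments meet the threshold.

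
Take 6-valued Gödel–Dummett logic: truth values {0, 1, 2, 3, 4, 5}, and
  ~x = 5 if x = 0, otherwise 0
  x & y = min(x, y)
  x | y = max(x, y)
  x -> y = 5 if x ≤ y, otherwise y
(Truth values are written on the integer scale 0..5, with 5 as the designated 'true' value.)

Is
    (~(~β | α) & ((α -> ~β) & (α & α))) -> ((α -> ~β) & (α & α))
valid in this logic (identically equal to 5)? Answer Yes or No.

Yes

At α = 2, β = 0, for instance:
~β = ~0 = 5
~β | α = 5 | 2 = 5
~(~β | α) = ~5 = 0
~β = ~0 = 5
α -> ~β = 2 -> 5 = 5
α & α = 2 & 2 = 2
(α -> ~β) & (α & α) = 5 & 2 = 2
~(~β | α) & ((α -> ~β) & (α & α)) = 0 & 2 = 0
(~(~β | α) & ((α -> ~β) & (α & α))) -> ((α -> ~β) & (α & α)) = 0 -> 2 = 5
and checking the remaining 35 assignments likewise gives ≥ 5 in every case.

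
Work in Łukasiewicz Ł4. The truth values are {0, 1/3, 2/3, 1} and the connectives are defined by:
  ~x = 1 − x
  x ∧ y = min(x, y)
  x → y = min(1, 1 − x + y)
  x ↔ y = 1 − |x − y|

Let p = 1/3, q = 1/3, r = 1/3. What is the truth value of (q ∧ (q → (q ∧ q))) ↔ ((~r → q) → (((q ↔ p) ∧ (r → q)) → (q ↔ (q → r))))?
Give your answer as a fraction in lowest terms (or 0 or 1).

q ∧ q = 1/3 ∧ 1/3 = 1/3
q → (q ∧ q) = 1/3 → 1/3 = 1
q ∧ (q → (q ∧ q)) = 1/3 ∧ 1 = 1/3
~r = ~1/3 = 2/3
~r → q = 2/3 → 1/3 = 2/3
q ↔ p = 1/3 ↔ 1/3 = 1
r → q = 1/3 → 1/3 = 1
(q ↔ p) ∧ (r → q) = 1 ∧ 1 = 1
q → r = 1/3 → 1/3 = 1
q ↔ (q → r) = 1/3 ↔ 1 = 1/3
((q ↔ p) ∧ (r → q)) → (q ↔ (q → r)) = 1 → 1/3 = 1/3
(~r → q) → (((q ↔ p) ∧ (r → q)) → (q ↔ (q → r))) = 2/3 → 1/3 = 2/3
(q ∧ (q → (q ∧ q))) ↔ ((~r → q) → (((q ↔ p) ∧ (r → q)) → (q ↔ (q → r)))) = 1/3 ↔ 2/3 = 2/3

2/3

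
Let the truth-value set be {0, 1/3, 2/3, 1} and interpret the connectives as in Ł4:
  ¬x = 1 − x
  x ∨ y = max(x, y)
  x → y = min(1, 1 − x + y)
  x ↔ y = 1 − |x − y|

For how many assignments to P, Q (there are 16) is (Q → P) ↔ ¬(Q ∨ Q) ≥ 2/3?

12

P = 0, Q = 0 ↦ 1  ≥
P = 0, Q = 1/3 ↦ 1  ≥
P = 0, Q = 2/3 ↦ 1  ≥
P = 0, Q = 1 ↦ 1  ≥
P = 1/3, Q = 0 ↦ 1  ≥
P = 1/3, Q = 1/3 ↦ 2/3  ≥
P = 1/3, Q = 2/3 ↦ 2/3  ≥
P = 1/3, Q = 1 ↦ 2/3  ≥
P = 2/3, Q = 0 ↦ 1  ≥
P = 2/3, Q = 1/3 ↦ 2/3  ≥
P = 2/3, Q = 2/3 ↦ 1/3  <
P = 2/3, Q = 1 ↦ 1/3  <
P = 1, Q = 0 ↦ 1  ≥
P = 1, Q = 1/3 ↦ 2/3  ≥
P = 1, Q = 2/3 ↦ 1/3  <
P = 1, Q = 1 ↦ 0  <
So 12 of the 16 assignments meet the threshold.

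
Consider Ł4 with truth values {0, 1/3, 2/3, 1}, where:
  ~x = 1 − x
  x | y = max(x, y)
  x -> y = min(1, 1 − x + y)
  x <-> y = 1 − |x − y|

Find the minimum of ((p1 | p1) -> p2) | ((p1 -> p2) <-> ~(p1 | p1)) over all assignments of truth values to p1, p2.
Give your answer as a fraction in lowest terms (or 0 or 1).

2/3

Take p1 = 2/3, p2 = 1/3:
p1 | p1 = 2/3 | 2/3 = 2/3
(p1 | p1) -> p2 = 2/3 -> 1/3 = 2/3
p1 -> p2 = 2/3 -> 1/3 = 2/3
p1 | p1 = 2/3 | 2/3 = 2/3
~(p1 | p1) = ~2/3 = 1/3
(p1 -> p2) <-> ~(p1 | p1) = 2/3 <-> 1/3 = 2/3
((p1 | p1) -> p2) | ((p1 -> p2) <-> ~(p1 | p1)) = 2/3 | 2/3 = 2/3
No assignment yields a value below 2/3, so this is the minimum.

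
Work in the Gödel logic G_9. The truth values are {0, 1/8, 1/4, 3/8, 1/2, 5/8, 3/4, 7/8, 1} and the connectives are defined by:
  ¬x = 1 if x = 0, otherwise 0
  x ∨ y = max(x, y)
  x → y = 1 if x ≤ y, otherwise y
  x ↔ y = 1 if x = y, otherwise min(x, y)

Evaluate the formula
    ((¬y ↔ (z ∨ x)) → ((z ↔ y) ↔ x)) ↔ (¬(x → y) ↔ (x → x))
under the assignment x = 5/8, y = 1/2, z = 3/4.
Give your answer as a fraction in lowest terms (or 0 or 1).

0

¬y = ¬1/2 = 0
z ∨ x = 3/4 ∨ 5/8 = 3/4
¬y ↔ (z ∨ x) = 0 ↔ 3/4 = 0
z ↔ y = 3/4 ↔ 1/2 = 1/2
(z ↔ y) ↔ x = 1/2 ↔ 5/8 = 1/2
(¬y ↔ (z ∨ x)) → ((z ↔ y) ↔ x) = 0 → 1/2 = 1
x → y = 5/8 → 1/2 = 1/2
¬(x → y) = ¬1/2 = 0
x → x = 5/8 → 5/8 = 1
¬(x → y) ↔ (x → x) = 0 ↔ 1 = 0
((¬y ↔ (z ∨ x)) → ((z ↔ y) ↔ x)) ↔ (¬(x → y) ↔ (x → x)) = 1 ↔ 0 = 0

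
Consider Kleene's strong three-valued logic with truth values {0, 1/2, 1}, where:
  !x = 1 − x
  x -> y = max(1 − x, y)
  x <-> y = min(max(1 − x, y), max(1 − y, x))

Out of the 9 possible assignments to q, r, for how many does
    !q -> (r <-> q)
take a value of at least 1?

q = 0, r = 0 ↦ 1  ≥
q = 0, r = 1/2 ↦ 1/2  <
q = 0, r = 1 ↦ 0  <
q = 1/2, r = 0 ↦ 1/2  <
q = 1/2, r = 1/2 ↦ 1/2  <
q = 1/2, r = 1 ↦ 1/2  <
q = 1, r = 0 ↦ 1  ≥
q = 1, r = 1/2 ↦ 1  ≥
q = 1, r = 1 ↦ 1  ≥
So 4 of the 9 assignments meet the threshold.

4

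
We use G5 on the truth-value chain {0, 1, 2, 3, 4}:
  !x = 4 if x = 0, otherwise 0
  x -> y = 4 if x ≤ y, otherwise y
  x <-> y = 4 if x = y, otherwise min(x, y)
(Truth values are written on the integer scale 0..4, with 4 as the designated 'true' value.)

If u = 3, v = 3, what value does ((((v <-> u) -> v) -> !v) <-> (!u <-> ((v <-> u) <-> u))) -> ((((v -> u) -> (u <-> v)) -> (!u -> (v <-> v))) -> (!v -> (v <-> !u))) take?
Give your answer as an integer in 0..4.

4

v <-> u = 3 <-> 3 = 4
(v <-> u) -> v = 4 -> 3 = 3
!v = !3 = 0
((v <-> u) -> v) -> !v = 3 -> 0 = 0
!u = !3 = 0
v <-> u = 3 <-> 3 = 4
(v <-> u) <-> u = 4 <-> 3 = 3
!u <-> ((v <-> u) <-> u) = 0 <-> 3 = 0
(((v <-> u) -> v) -> !v) <-> (!u <-> ((v <-> u) <-> u)) = 0 <-> 0 = 4
v -> u = 3 -> 3 = 4
u <-> v = 3 <-> 3 = 4
(v -> u) -> (u <-> v) = 4 -> 4 = 4
!u = !3 = 0
v <-> v = 3 <-> 3 = 4
!u -> (v <-> v) = 0 -> 4 = 4
((v -> u) -> (u <-> v)) -> (!u -> (v <-> v)) = 4 -> 4 = 4
!v = !3 = 0
!u = !3 = 0
v <-> !u = 3 <-> 0 = 0
!v -> (v <-> !u) = 0 -> 0 = 4
(((v -> u) -> (u <-> v)) -> (!u -> (v <-> v))) -> (!v -> (v <-> !u)) = 4 -> 4 = 4
((((v <-> u) -> v) -> !v) <-> (!u <-> ((v <-> u) <-> u))) -> ((((v -> u) -> (u <-> v)) -> (!u -> (v <-> v))) -> (!v -> (v <-> !u))) = 4 -> 4 = 4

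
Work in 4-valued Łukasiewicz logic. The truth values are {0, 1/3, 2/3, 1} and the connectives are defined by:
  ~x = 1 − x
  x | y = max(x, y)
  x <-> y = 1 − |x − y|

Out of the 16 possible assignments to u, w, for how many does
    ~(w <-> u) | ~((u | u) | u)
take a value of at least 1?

u = 0, w = 0 ↦ 1  ≥
u = 0, w = 1/3 ↦ 1  ≥
u = 0, w = 2/3 ↦ 1  ≥
u = 0, w = 1 ↦ 1  ≥
u = 1/3, w = 0 ↦ 2/3  <
u = 1/3, w = 1/3 ↦ 2/3  <
u = 1/3, w = 2/3 ↦ 2/3  <
u = 1/3, w = 1 ↦ 2/3  <
u = 2/3, w = 0 ↦ 2/3  <
u = 2/3, w = 1/3 ↦ 1/3  <
u = 2/3, w = 2/3 ↦ 1/3  <
u = 2/3, w = 1 ↦ 1/3  <
u = 1, w = 0 ↦ 1  ≥
u = 1, w = 1/3 ↦ 2/3  <
u = 1, w = 2/3 ↦ 1/3  <
u = 1, w = 1 ↦ 0  <
So 5 of the 16 assignments meet the threshold.

5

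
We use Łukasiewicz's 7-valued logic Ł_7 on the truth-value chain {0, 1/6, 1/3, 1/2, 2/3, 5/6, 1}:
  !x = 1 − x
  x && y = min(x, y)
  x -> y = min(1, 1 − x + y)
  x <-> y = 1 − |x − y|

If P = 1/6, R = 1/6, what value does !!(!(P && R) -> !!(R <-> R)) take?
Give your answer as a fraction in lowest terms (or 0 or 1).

1

P && R = 1/6 && 1/6 = 1/6
!(P && R) = !1/6 = 5/6
R <-> R = 1/6 <-> 1/6 = 1
!(R <-> R) = !1 = 0
!!(R <-> R) = !0 = 1
!(P && R) -> !!(R <-> R) = 5/6 -> 1 = 1
!(!(P && R) -> !!(R <-> R)) = !1 = 0
!!(!(P && R) -> !!(R <-> R)) = !0 = 1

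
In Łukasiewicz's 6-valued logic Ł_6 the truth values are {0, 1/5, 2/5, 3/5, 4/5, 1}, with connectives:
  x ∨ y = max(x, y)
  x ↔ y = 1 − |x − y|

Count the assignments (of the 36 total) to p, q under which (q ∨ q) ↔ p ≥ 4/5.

16

value 1: 6 assignments (counts)
value 4/5: 10 assignments (counts)
value 3/5: 8 assignments
value 2/5: 6 assignments
value 1/5: 4 assignments
value 0: 2 assignments
So 16 of the 36 assignments meet the threshold.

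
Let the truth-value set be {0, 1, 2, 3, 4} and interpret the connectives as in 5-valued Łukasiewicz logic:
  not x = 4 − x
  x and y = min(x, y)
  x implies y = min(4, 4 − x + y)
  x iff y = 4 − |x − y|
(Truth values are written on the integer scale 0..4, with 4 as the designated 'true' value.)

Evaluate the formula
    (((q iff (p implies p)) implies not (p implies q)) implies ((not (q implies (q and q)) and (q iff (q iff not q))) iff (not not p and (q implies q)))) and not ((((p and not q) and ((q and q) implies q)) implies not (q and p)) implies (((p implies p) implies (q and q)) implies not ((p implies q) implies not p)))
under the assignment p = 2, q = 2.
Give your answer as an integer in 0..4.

0

p implies p = 2 implies 2 = 4
q iff (p implies p) = 2 iff 4 = 2
p implies q = 2 implies 2 = 4
not (p implies q) = not 4 = 0
(q iff (p implies p)) implies not (p implies q) = 2 implies 0 = 2
q and q = 2 and 2 = 2
q implies (q and q) = 2 implies 2 = 4
not (q implies (q and q)) = not 4 = 0
not q = not 2 = 2
q iff not q = 2 iff 2 = 4
q iff (q iff not q) = 2 iff 4 = 2
not (q implies (q and q)) and (q iff (q iff not q)) = 0 and 2 = 0
not p = not 2 = 2
not not p = not 2 = 2
q implies q = 2 implies 2 = 4
not not p and (q implies q) = 2 and 4 = 2
(not (q implies (q and q)) and (q iff (q iff not q))) iff (not not p and (q implies q)) = 0 iff 2 = 2
((q iff (p implies p)) implies not (p implies q)) implies ((not (q implies (q and q)) and (q iff (q iff not q))) iff (not not p and (q implies q))) = 2 implies 2 = 4
not q = not 2 = 2
p and not q = 2 and 2 = 2
q and q = 2 and 2 = 2
(q and q) implies q = 2 implies 2 = 4
(p and not q) and ((q and q) implies q) = 2 and 4 = 2
q and p = 2 and 2 = 2
not (q and p) = not 2 = 2
((p and not q) and ((q and q) implies q)) implies not (q and p) = 2 implies 2 = 4
p implies p = 2 implies 2 = 4
q and q = 2 and 2 = 2
(p implies p) implies (q and q) = 4 implies 2 = 2
p implies q = 2 implies 2 = 4
not p = not 2 = 2
(p implies q) implies not p = 4 implies 2 = 2
not ((p implies q) implies not p) = not 2 = 2
((p implies p) implies (q and q)) implies not ((p implies q) implies not p) = 2 implies 2 = 4
(((p and not q) and ((q and q) implies q)) implies not (q and p)) implies (((p implies p) implies (q and q)) implies not ((p implies q) implies not p)) = 4 implies 4 = 4
not ((((p and not q) and ((q and q) implies q)) implies not (q and p)) implies (((p implies p) implies (q and q)) implies not ((p implies q) implies not p))) = not 4 = 0
(((q iff (p implies p)) implies not (p implies q)) implies ((not (q implies (q and q)) and (q iff (q iff not q))) iff (not not p and (q implies q)))) and not ((((p and not q) and ((q and q) implies q)) implies not (q and p)) implies (((p implies p) implies (q and q)) implies not ((p implies q) implies not p))) = 4 and 0 = 0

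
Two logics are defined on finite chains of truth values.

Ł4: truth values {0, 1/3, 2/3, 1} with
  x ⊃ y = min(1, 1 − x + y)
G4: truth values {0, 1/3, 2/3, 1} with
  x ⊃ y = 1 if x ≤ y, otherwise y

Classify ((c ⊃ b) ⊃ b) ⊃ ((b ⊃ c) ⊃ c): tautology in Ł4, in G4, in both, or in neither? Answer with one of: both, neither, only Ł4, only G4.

only Ł4

In Ł4: every assignment gives 1 — tautology.
In G4: at b = 0, c = 1/3 the value is 1/3 — not a tautology.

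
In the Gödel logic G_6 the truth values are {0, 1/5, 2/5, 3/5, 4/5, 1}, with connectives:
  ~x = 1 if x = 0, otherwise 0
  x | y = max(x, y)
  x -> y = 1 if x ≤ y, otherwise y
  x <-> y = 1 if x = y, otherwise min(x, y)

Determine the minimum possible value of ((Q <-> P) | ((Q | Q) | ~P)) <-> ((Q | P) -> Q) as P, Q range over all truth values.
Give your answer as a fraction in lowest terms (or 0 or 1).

Take P = 1/5, Q = 2/5:
Q <-> P = 2/5 <-> 1/5 = 1/5
Q | Q = 2/5 | 2/5 = 2/5
~P = ~1/5 = 0
(Q | Q) | ~P = 2/5 | 0 = 2/5
(Q <-> P) | ((Q | Q) | ~P) = 1/5 | 2/5 = 2/5
Q | P = 2/5 | 1/5 = 2/5
(Q | P) -> Q = 2/5 -> 2/5 = 1
((Q <-> P) | ((Q | Q) | ~P)) <-> ((Q | P) -> Q) = 2/5 <-> 1 = 2/5
No assignment yields a value below 2/5, so this is the minimum.

2/5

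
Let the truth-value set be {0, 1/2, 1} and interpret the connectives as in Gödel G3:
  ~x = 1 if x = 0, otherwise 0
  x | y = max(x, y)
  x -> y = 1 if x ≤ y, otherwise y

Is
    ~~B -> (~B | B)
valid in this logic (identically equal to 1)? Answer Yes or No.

Counterexample: take B = 1/2.
~B = ~1/2 = 0
~~B = ~0 = 1
~B = ~1/2 = 0
~B | B = 0 | 1/2 = 1/2
~~B -> (~B | B) = 1 -> 1/2 = 1/2
This gives 1/2 ≠ 1.

No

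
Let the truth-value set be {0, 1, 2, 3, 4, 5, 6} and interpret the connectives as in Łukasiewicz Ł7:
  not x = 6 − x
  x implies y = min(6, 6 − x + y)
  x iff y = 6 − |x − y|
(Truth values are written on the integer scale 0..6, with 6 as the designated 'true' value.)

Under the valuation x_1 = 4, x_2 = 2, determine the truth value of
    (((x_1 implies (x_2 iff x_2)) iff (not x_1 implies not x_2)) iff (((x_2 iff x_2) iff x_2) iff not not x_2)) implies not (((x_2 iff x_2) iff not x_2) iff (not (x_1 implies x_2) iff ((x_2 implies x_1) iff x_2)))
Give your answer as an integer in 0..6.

2

x_2 iff x_2 = 2 iff 2 = 6
x_1 implies (x_2 iff x_2) = 4 implies 6 = 6
not x_1 = not 4 = 2
not x_2 = not 2 = 4
not x_1 implies not x_2 = 2 implies 4 = 6
(x_1 implies (x_2 iff x_2)) iff (not x_1 implies not x_2) = 6 iff 6 = 6
x_2 iff x_2 = 2 iff 2 = 6
(x_2 iff x_2) iff x_2 = 6 iff 2 = 2
not x_2 = not 2 = 4
not not x_2 = not 4 = 2
((x_2 iff x_2) iff x_2) iff not not x_2 = 2 iff 2 = 6
((x_1 implies (x_2 iff x_2)) iff (not x_1 implies not x_2)) iff (((x_2 iff x_2) iff x_2) iff not not x_2) = 6 iff 6 = 6
x_2 iff x_2 = 2 iff 2 = 6
not x_2 = not 2 = 4
(x_2 iff x_2) iff not x_2 = 6 iff 4 = 4
x_1 implies x_2 = 4 implies 2 = 4
not (x_1 implies x_2) = not 4 = 2
x_2 implies x_1 = 2 implies 4 = 6
(x_2 implies x_1) iff x_2 = 6 iff 2 = 2
not (x_1 implies x_2) iff ((x_2 implies x_1) iff x_2) = 2 iff 2 = 6
((x_2 iff x_2) iff not x_2) iff (not (x_1 implies x_2) iff ((x_2 implies x_1) iff x_2)) = 4 iff 6 = 4
not (((x_2 iff x_2) iff not x_2) iff (not (x_1 implies x_2) iff ((x_2 implies x_1) iff x_2))) = not 4 = 2
(((x_1 implies (x_2 iff x_2)) iff (not x_1 implies not x_2)) iff (((x_2 iff x_2) iff x_2) iff not not x_2)) implies not (((x_2 iff x_2) iff not x_2) iff (not (x_1 implies x_2) iff ((x_2 implies x_1) iff x_2))) = 6 implies 2 = 2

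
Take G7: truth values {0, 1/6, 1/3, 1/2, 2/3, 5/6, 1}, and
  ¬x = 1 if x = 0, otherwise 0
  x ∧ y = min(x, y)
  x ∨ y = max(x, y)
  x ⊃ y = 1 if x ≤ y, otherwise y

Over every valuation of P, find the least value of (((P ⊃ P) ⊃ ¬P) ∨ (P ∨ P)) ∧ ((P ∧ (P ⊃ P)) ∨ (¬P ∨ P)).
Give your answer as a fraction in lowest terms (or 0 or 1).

1/6

Take P = 1/6:
P ⊃ P = 1/6 ⊃ 1/6 = 1
¬P = ¬1/6 = 0
(P ⊃ P) ⊃ ¬P = 1 ⊃ 0 = 0
P ∨ P = 1/6 ∨ 1/6 = 1/6
((P ⊃ P) ⊃ ¬P) ∨ (P ∨ P) = 0 ∨ 1/6 = 1/6
P ⊃ P = 1/6 ⊃ 1/6 = 1
P ∧ (P ⊃ P) = 1/6 ∧ 1 = 1/6
¬P = ¬1/6 = 0
¬P ∨ P = 0 ∨ 1/6 = 1/6
(P ∧ (P ⊃ P)) ∨ (¬P ∨ P) = 1/6 ∨ 1/6 = 1/6
(((P ⊃ P) ⊃ ¬P) ∨ (P ∨ P)) ∧ ((P ∧ (P ⊃ P)) ∨ (¬P ∨ P)) = 1/6 ∧ 1/6 = 1/6
No assignment yields a value below 1/6, so this is the minimum.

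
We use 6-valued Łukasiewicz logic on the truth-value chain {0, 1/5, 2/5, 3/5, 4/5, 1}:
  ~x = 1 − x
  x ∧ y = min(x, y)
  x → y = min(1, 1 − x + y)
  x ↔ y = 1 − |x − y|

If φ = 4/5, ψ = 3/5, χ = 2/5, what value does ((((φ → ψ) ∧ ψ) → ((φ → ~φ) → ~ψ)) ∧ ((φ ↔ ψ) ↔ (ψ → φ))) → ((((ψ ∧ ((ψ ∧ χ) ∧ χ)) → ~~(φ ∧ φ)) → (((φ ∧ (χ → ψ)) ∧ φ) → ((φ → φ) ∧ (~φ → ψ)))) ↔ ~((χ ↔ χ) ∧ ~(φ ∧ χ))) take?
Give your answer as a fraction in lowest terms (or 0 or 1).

3/5

φ → ψ = 4/5 → 3/5 = 4/5
(φ → ψ) ∧ ψ = 4/5 ∧ 3/5 = 3/5
~φ = ~4/5 = 1/5
φ → ~φ = 4/5 → 1/5 = 2/5
~ψ = ~3/5 = 2/5
(φ → ~φ) → ~ψ = 2/5 → 2/5 = 1
((φ → ψ) ∧ ψ) → ((φ → ~φ) → ~ψ) = 3/5 → 1 = 1
φ ↔ ψ = 4/5 ↔ 3/5 = 4/5
ψ → φ = 3/5 → 4/5 = 1
(φ ↔ ψ) ↔ (ψ → φ) = 4/5 ↔ 1 = 4/5
(((φ → ψ) ∧ ψ) → ((φ → ~φ) → ~ψ)) ∧ ((φ ↔ ψ) ↔ (ψ → φ)) = 1 ∧ 4/5 = 4/5
ψ ∧ χ = 3/5 ∧ 2/5 = 2/5
(ψ ∧ χ) ∧ χ = 2/5 ∧ 2/5 = 2/5
ψ ∧ ((ψ ∧ χ) ∧ χ) = 3/5 ∧ 2/5 = 2/5
φ ∧ φ = 4/5 ∧ 4/5 = 4/5
~(φ ∧ φ) = ~4/5 = 1/5
~~(φ ∧ φ) = ~1/5 = 4/5
(ψ ∧ ((ψ ∧ χ) ∧ χ)) → ~~(φ ∧ φ) = 2/5 → 4/5 = 1
χ → ψ = 2/5 → 3/5 = 1
φ ∧ (χ → ψ) = 4/5 ∧ 1 = 4/5
(φ ∧ (χ → ψ)) ∧ φ = 4/5 ∧ 4/5 = 4/5
φ → φ = 4/5 → 4/5 = 1
~φ = ~4/5 = 1/5
~φ → ψ = 1/5 → 3/5 = 1
(φ → φ) ∧ (~φ → ψ) = 1 ∧ 1 = 1
((φ ∧ (χ → ψ)) ∧ φ) → ((φ → φ) ∧ (~φ → ψ)) = 4/5 → 1 = 1
((ψ ∧ ((ψ ∧ χ) ∧ χ)) → ~~(φ ∧ φ)) → (((φ ∧ (χ → ψ)) ∧ φ) → ((φ → φ) ∧ (~φ → ψ))) = 1 → 1 = 1
χ ↔ χ = 2/5 ↔ 2/5 = 1
φ ∧ χ = 4/5 ∧ 2/5 = 2/5
~(φ ∧ χ) = ~2/5 = 3/5
(χ ↔ χ) ∧ ~(φ ∧ χ) = 1 ∧ 3/5 = 3/5
~((χ ↔ χ) ∧ ~(φ ∧ χ)) = ~3/5 = 2/5
(((ψ ∧ ((ψ ∧ χ) ∧ χ)) → ~~(φ ∧ φ)) → (((φ ∧ (χ → ψ)) ∧ φ) → ((φ → φ) ∧ (~φ → ψ)))) ↔ ~((χ ↔ χ) ∧ ~(φ ∧ χ)) = 1 ↔ 2/5 = 2/5
((((φ → ψ) ∧ ψ) → ((φ → ~φ) → ~ψ)) ∧ ((φ ↔ ψ) ↔ (ψ → φ))) → ((((ψ ∧ ((ψ ∧ χ) ∧ χ)) → ~~(φ ∧ φ)) → (((φ ∧ (χ → ψ)) ∧ φ) → ((φ → φ) ∧ (~φ → ψ)))) ↔ ~((χ ↔ χ) ∧ ~(φ ∧ χ))) = 4/5 → 2/5 = 3/5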